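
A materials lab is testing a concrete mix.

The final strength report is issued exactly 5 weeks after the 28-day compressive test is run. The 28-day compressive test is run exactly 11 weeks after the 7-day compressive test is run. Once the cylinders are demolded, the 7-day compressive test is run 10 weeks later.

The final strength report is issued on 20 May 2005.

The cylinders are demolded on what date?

The final strength report is issued: May 20, 2005.
The 28-day compressive test is run: May 20, 2005 − 5 weeks = Apr 15, 2005.
The 7-day compressive test is run: Apr 15, 2005 − 11 weeks = Jan 28, 2005.
The cylinders are demolded: Jan 28, 2005 − 10 weeks = Nov 19, 2004.

19 November 2004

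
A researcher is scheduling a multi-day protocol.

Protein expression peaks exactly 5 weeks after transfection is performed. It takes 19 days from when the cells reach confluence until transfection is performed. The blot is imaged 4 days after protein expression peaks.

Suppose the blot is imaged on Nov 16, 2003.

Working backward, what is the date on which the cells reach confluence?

The blot is imaged: Nov 16, 2003.
Protein expression peaks: Nov 16, 2003 − 4 days = Nov 12, 2003.
Transfection is performed: Nov 12, 2003 − 5 weeks = Oct 8, 2003.
The cells reach confluence: Oct 8, 2003 − 19 days = Sep 19, 2003.

Sep 19, 2003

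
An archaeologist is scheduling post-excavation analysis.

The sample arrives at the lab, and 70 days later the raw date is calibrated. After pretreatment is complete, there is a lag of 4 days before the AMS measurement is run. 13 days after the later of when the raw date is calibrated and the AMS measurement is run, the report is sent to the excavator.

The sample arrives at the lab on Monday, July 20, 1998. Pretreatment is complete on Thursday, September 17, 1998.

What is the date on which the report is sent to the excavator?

The sample arrives at the lab: Jul 20, 1998.
The raw date is calibrated: Jul 20, 1998 + 70 days = Sep 28, 1998.
Pretreatment is complete: Sep 17, 1998.
The AMS measurement is run: Sep 17, 1998 + 4 days = Sep 21, 1998.
Both prerequisites met — the raw date is calibrated (Sep 28, 1998), the AMS measurement is run (Sep 21, 1998); the later is Sep 28, 1998.
The report is sent to the excavator: Sep 28, 1998 + 13 days = Oct 11, 1998.

Sunday, October 11, 1998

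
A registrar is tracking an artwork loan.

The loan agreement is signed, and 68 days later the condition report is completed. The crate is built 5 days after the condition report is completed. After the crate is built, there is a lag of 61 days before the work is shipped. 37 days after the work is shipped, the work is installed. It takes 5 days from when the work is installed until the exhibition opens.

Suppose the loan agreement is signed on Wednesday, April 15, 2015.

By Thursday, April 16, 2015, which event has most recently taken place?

The loan agreement is signed

The loan agreement is signed: Apr 15, 2015.
The condition report is completed: Apr 15, 2015 + 68 days = Jun 22, 2015.
The crate is built: Jun 22, 2015 + 5 days = Jun 27, 2015.
The work is shipped: Jun 27, 2015 + 61 days = Aug 27, 2015.
The work is installed: Aug 27, 2015 + 37 days = Oct 3, 2015.
The exhibition opens: Oct 3, 2015 + 5 days = Oct 8, 2015.
Apr 16, 2015 falls between when the loan agreement is signed (Apr 15, 2015) and when the condition report is completed (Jun 22, 2015).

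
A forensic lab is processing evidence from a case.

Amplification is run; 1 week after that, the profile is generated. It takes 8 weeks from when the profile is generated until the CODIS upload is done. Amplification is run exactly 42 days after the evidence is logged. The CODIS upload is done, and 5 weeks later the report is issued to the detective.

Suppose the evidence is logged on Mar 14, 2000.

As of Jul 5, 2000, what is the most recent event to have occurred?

The CODIS upload is done

The evidence is logged: Mar 14, 2000.
Amplification is run: Mar 14, 2000 + 42 days = Apr 25, 2000.
The profile is generated: Apr 25, 2000 + 1 week = May 2, 2000.
The CODIS upload is done: May 2, 2000 + 8 weeks = Jun 27, 2000.
The report is issued to the detective: Jun 27, 2000 + 5 weeks = Aug 1, 2000.
Jul 5, 2000 falls between when the CODIS upload is done (Jun 27, 2000) and when the report is issued to the detective (Aug 1, 2000).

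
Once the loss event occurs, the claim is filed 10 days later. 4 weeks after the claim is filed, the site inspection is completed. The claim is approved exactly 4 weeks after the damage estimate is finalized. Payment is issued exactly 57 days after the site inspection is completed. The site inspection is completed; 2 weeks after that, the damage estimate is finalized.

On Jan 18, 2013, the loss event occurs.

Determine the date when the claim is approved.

Apr 8, 2013

The loss event occurs: Jan 18, 2013.
The claim is filed: Jan 18, 2013 + 10 days = Jan 28, 2013.
The site inspection is completed: Jan 28, 2013 + 4 weeks = Feb 25, 2013.
The damage estimate is finalized: Feb 25, 2013 + 2 weeks = Mar 11, 2013.
The claim is approved: Mar 11, 2013 + 4 weeks = Apr 8, 2013.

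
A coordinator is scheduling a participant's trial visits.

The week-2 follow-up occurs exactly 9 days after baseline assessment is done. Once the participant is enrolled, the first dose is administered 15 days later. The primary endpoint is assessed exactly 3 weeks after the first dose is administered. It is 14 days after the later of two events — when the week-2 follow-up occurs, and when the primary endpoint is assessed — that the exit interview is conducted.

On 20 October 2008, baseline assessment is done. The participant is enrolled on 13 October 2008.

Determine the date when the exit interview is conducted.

Baseline assessment is done: Oct 20, 2008.
The week-2 follow-up occurs: Oct 20, 2008 + 9 days = Oct 29, 2008.
The participant is enrolled: Oct 13, 2008.
The first dose is administered: Oct 13, 2008 + 15 days = Oct 28, 2008.
The primary endpoint is assessed: Oct 28, 2008 + 3 weeks = Nov 18, 2008.
Both prerequisites met — the week-2 follow-up occurs (Oct 29, 2008), the primary endpoint is assessed (Nov 18, 2008); the later is Nov 18, 2008.
The exit interview is conducted: Nov 18, 2008 + 14 days = Dec 2, 2008.

2 December 2008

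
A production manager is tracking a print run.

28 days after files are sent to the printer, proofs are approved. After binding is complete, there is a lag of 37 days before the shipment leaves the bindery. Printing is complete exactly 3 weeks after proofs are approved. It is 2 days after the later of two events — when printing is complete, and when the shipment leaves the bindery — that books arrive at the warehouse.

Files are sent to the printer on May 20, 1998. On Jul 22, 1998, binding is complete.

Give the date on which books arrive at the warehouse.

Aug 30, 1998

Files are sent to the printer: May 20, 1998.
Proofs are approved: May 20, 1998 + 28 days = Jun 17, 1998.
Printing is complete: Jun 17, 1998 + 3 weeks = Jul 8, 1998.
Binding is complete: Jul 22, 1998.
The shipment leaves the bindery: Jul 22, 1998 + 37 days = Aug 28, 1998.
Both prerequisites met — printing is complete (Jul 8, 1998), the shipment leaves the bindery (Aug 28, 1998); the later is Aug 28, 1998.
Books arrive at the warehouse: Aug 28, 1998 + 2 days = Aug 30, 1998.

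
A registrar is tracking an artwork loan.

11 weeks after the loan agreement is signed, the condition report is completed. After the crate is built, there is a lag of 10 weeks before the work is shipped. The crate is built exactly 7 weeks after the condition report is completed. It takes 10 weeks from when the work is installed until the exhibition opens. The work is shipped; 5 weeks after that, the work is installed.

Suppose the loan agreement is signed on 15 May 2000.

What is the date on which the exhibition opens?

The loan agreement is signed: May 15, 2000.
The condition report is completed: May 15, 2000 + 11 weeks = Jul 31, 2000.
The crate is built: Jul 31, 2000 + 7 weeks = Sep 18, 2000.
The work is shipped: Sep 18, 2000 + 10 weeks = Nov 27, 2000.
The work is installed: Nov 27, 2000 + 5 weeks = Jan 1, 2001.
The exhibition opens: Jan 1, 2001 + 10 weeks = Mar 12, 2001.

12 March 2001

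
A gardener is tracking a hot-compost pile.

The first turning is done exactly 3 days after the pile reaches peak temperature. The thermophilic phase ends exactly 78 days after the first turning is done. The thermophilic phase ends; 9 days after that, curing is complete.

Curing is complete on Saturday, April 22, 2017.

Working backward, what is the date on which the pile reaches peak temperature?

Curing is complete: Apr 22, 2017.
The thermophilic phase ends: Apr 22, 2017 − 9 days = Apr 13, 2017.
The first turning is done: Apr 13, 2017 − 78 days = Jan 25, 2017.
The pile reaches peak temperature: Jan 25, 2017 − 3 days = Jan 22, 2017.

Sunday, January 22, 2017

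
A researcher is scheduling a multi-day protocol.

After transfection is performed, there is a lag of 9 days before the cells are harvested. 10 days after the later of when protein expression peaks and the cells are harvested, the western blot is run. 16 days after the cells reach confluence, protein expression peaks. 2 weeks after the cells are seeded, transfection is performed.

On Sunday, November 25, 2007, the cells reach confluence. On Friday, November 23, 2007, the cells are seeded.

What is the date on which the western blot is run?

The cells reach confluence: Nov 25, 2007.
Protein expression peaks: Nov 25, 2007 + 16 days = Dec 11, 2007.
The cells are seeded: Nov 23, 2007.
Transfection is performed: Nov 23, 2007 + 2 weeks = Dec 7, 2007.
The cells are harvested: Dec 7, 2007 + 9 days = Dec 16, 2007.
Both prerequisites met — protein expression peaks (Dec 11, 2007), the cells are harvested (Dec 16, 2007); the later is Dec 16, 2007.
The western blot is run: Dec 16, 2007 + 10 days = Dec 26, 2007.

Wednesday, December 26, 2007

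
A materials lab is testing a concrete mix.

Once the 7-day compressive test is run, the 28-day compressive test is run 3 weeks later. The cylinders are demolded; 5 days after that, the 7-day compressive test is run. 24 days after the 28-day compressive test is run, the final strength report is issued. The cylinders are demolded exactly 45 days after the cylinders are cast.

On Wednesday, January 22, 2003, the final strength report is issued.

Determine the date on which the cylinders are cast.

The final strength report is issued: Jan 22, 2003.
The 28-day compressive test is run: Jan 22, 2003 − 24 days = Dec 29, 2002.
The 7-day compressive test is run: Dec 29, 2002 − 3 weeks = Dec 8, 2002.
The cylinders are demolded: Dec 8, 2002 − 5 days = Dec 3, 2002.
The cylinders are cast: Dec 3, 2002 − 45 days = Oct 19, 2002.

Saturday, October 19, 2002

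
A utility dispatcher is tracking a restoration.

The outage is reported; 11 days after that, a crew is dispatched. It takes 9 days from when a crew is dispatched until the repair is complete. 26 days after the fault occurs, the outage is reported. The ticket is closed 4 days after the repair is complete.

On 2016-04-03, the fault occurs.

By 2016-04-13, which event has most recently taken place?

The fault occurs

The fault occurs: Apr 3, 2016.
The outage is reported: Apr 3, 2016 + 26 days = Apr 29, 2016.
A crew is dispatched: Apr 29, 2016 + 11 days = May 10, 2016.
The repair is complete: May 10, 2016 + 9 days = May 19, 2016.
The ticket is closed: May 19, 2016 + 4 days = May 23, 2016.
Apr 13, 2016 falls between when the fault occurs (Apr 3, 2016) and when the outage is reported (Apr 29, 2016).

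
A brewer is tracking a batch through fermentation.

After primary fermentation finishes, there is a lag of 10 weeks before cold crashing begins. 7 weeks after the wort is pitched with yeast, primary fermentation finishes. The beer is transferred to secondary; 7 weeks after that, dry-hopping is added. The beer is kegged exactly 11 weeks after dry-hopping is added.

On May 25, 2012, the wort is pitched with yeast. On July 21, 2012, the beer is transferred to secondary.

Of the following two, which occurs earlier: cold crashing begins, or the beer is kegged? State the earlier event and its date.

Cold crashing begins — September 21, 2012

The wort is pitched with yeast: May 25, 2012.
Primary fermentation finishes: May 25, 2012 + 7 weeks = Jul 13, 2012.
Cold crashing begins: Jul 13, 2012 + 10 weeks = Sep 21, 2012.
The beer is transferred to secondary: Jul 21, 2012.
Dry-hopping is added: Jul 21, 2012 + 7 weeks = Sep 8, 2012.
The beer is kegged: Sep 8, 2012 + 11 weeks = Nov 24, 2012.
Comparing: cold crashing begins on Sep 21, 2012 vs the beer is kegged on Nov 24, 2012. Earlier: cold crashing begins.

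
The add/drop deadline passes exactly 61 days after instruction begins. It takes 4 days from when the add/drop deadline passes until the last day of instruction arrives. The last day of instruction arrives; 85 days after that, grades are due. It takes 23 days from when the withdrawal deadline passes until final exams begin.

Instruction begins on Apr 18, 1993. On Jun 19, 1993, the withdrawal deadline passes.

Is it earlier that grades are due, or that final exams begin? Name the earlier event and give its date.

Final exams begin — Jul 12, 1993

Instruction begins: Apr 18, 1993.
The add/drop deadline passes: Apr 18, 1993 + 61 days = Jun 18, 1993.
The last day of instruction arrives: Jun 18, 1993 + 4 days = Jun 22, 1993.
Grades are due: Jun 22, 1993 + 85 days = Sep 15, 1993.
The withdrawal deadline passes: Jun 19, 1993.
Final exams begin: Jun 19, 1993 + 23 days = Jul 12, 1993.
Comparing: grades are due on Sep 15, 1993 vs final exams begin on Jul 12, 1993. Earlier: final exams begin.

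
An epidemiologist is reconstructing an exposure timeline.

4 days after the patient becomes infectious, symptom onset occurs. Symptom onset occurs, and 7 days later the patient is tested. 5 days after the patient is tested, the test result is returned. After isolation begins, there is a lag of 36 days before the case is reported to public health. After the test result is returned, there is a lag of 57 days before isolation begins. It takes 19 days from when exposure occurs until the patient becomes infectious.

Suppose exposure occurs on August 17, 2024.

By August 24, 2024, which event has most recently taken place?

Exposure occurs

Exposure occurs: Aug 17, 2024.
The patient becomes infectious: Aug 17, 2024 + 19 days = Sep 5, 2024.
Symptom onset occurs: Sep 5, 2024 + 4 days = Sep 9, 2024.
The patient is tested: Sep 9, 2024 + 7 days = Sep 16, 2024.
The test result is returned: Sep 16, 2024 + 5 days = Sep 21, 2024.
Isolation begins: Sep 21, 2024 + 57 days = Nov 17, 2024.
The case is reported to public health: Nov 17, 2024 + 36 days = Dec 23, 2024.
Aug 24, 2024 falls between when exposure occurs (Aug 17, 2024) and when the patient becomes infectious (Sep 5, 2024).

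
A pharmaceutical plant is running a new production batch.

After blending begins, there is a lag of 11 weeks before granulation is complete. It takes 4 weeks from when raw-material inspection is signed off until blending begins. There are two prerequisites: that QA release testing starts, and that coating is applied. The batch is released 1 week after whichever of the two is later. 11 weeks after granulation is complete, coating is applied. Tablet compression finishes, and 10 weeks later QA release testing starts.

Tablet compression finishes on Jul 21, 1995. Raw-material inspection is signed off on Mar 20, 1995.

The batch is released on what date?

Tablet compression finishes: Jul 21, 1995.
QA release testing starts: Jul 21, 1995 + 10 weeks = Sep 29, 1995.
Raw-material inspection is signed off: Mar 20, 1995.
Blending begins: Mar 20, 1995 + 4 weeks = Apr 17, 1995.
Granulation is complete: Apr 17, 1995 + 11 weeks = Jul 3, 1995.
Coating is applied: Jul 3, 1995 + 11 weeks = Sep 18, 1995.
Both prerequisites met — QA release testing starts (Sep 29, 1995), coating is applied (Sep 18, 1995); the later is Sep 29, 1995.
The batch is released: Sep 29, 1995 + 1 week = Oct 6, 1995.

Oct 6, 1995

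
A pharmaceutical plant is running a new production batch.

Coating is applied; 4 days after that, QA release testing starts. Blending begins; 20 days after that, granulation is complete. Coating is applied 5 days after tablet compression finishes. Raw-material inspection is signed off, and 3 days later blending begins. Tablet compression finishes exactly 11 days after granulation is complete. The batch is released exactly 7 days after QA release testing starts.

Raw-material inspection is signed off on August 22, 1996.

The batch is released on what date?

Raw-material inspection is signed off: Aug 22, 1996.
Blending begins: Aug 22, 1996 + 3 days = Aug 25, 1996.
Granulation is complete: Aug 25, 1996 + 20 days = Sep 14, 1996.
Tablet compression finishes: Sep 14, 1996 + 11 days = Sep 25, 1996.
Coating is applied: Sep 25, 1996 + 5 days = Sep 30, 1996.
QA release testing starts: Sep 30, 1996 + 4 days = Oct 4, 1996.
The batch is released: Oct 4, 1996 + 7 days = Oct 11, 1996.

October 11, 1996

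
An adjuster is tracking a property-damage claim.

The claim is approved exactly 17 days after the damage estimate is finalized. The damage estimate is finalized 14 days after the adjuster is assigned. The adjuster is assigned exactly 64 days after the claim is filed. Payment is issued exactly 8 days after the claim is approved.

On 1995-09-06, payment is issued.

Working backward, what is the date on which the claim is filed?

1995-05-26

Payment is issued: Sep 6, 1995.
The claim is approved: Sep 6, 1995 − 8 days = Aug 29, 1995.
The damage estimate is finalized: Aug 29, 1995 − 17 days = Aug 12, 1995.
The adjuster is assigned: Aug 12, 1995 − 14 days = Jul 29, 1995.
The claim is filed: Jul 29, 1995 − 64 days = May 26, 1995.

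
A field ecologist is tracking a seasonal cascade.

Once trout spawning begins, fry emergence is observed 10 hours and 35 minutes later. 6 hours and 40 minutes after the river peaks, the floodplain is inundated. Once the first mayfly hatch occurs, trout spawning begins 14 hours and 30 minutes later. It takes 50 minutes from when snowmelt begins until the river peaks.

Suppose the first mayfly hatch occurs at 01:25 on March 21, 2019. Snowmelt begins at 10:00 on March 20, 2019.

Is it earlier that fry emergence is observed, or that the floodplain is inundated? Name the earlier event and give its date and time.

The floodplain is inundated — 17:30 on March 20, 2019

The first mayfly hatch occurs: 01:25 Mar 21, 2019.
Trout spawning begins: 01:25 Mar 21, 2019 + 14h30m = 15:55 Mar 21, 2019.
Fry emergence is observed: 15:55 Mar 21, 2019 + 10h35m = 02:30 Mar 22, 2019.
Snowmelt begins: 10:00 Mar 20, 2019.
The river peaks: 10:00 Mar 20, 2019 + 50m = 10:50 Mar 20, 2019.
The floodplain is inundated: 10:50 Mar 20, 2019 + 6h40m = 17:30 Mar 20, 2019.
Comparing: fry emergence is observed at 02:30 Mar 22, 2019 vs the floodplain is inundated at 17:30 Mar 20, 2019. Earlier: the floodplain is inundated.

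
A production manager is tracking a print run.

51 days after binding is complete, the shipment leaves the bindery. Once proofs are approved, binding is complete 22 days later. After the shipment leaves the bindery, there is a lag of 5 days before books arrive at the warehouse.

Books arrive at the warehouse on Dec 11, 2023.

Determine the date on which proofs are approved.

Books arrive at the warehouse: Dec 11, 2023.
The shipment leaves the bindery: Dec 11, 2023 − 5 days = Dec 6, 2023.
Binding is complete: Dec 6, 2023 − 51 days = Oct 16, 2023.
Proofs are approved: Oct 16, 2023 − 22 days = Sep 24, 2023.

Sep 24, 2023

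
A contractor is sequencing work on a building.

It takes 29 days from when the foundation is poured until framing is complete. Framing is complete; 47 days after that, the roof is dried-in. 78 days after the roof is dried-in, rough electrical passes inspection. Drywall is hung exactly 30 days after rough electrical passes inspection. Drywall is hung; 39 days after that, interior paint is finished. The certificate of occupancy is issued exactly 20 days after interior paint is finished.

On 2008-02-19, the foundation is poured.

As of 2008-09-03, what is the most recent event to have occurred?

The foundation is poured: Feb 19, 2008.
Framing is complete: Feb 19, 2008 + 29 days = Mar 19, 2008.
The roof is dried-in: Mar 19, 2008 + 47 days = May 5, 2008.
Rough electrical passes inspection: May 5, 2008 + 78 days = Jul 22, 2008.
Drywall is hung: Jul 22, 2008 + 30 days = Aug 21, 2008.
Interior paint is finished: Aug 21, 2008 + 39 days = Sep 29, 2008.
The certificate of occupancy is issued: Sep 29, 2008 + 20 days = Oct 19, 2008.
Sep 3, 2008 falls between when drywall is hung (Aug 21, 2008) and when interior paint is finished (Sep 29, 2008).

Drywall is hung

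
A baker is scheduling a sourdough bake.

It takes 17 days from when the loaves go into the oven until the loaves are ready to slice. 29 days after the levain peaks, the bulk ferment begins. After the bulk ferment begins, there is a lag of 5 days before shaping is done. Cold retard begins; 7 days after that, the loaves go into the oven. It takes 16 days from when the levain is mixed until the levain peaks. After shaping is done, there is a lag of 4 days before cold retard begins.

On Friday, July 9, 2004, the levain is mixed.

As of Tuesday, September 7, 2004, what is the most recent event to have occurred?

The levain is mixed: Jul 9, 2004.
The levain peaks: Jul 9, 2004 + 16 days = Jul 25, 2004.
The bulk ferment begins: Jul 25, 2004 + 29 days = Aug 23, 2004.
Shaping is done: Aug 23, 2004 + 5 days = Aug 28, 2004.
Cold retard begins: Aug 28, 2004 + 4 days = Sep 1, 2004.
The loaves go into the oven: Sep 1, 2004 + 7 days = Sep 8, 2004.
The loaves are ready to slice: Sep 8, 2004 + 17 days = Sep 25, 2004.
Sep 7, 2004 falls between when cold retard begins (Sep 1, 2004) and when the loaves go into the oven (Sep 8, 2004).

Cold retard begins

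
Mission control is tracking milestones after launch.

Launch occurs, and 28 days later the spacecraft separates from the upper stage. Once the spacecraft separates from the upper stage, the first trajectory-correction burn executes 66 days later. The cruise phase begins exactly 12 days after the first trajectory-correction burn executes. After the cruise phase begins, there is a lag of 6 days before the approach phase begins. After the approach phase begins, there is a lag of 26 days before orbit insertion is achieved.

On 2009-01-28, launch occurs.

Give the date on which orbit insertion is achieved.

2009-06-15

Launch occurs: Jan 28, 2009.
The spacecraft separates from the upper stage: Jan 28, 2009 + 28 days = Feb 25, 2009.
The first trajectory-correction burn executes: Feb 25, 2009 + 66 days = May 2, 2009.
The cruise phase begins: May 2, 2009 + 12 days = May 14, 2009.
The approach phase begins: May 14, 2009 + 6 days = May 20, 2009.
Orbit insertion is achieved: May 20, 2009 + 26 days = Jun 15, 2009.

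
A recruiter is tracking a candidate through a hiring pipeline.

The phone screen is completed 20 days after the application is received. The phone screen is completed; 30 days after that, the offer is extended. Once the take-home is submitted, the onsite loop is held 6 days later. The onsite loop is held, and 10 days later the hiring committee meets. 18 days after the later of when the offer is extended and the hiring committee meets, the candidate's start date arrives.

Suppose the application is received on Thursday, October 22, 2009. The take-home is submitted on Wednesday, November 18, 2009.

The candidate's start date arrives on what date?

The application is received: Oct 22, 2009.
The phone screen is completed: Oct 22, 2009 + 20 days = Nov 11, 2009.
The offer is extended: Nov 11, 2009 + 30 days = Dec 11, 2009.
The take-home is submitted: Nov 18, 2009.
The onsite loop is held: Nov 18, 2009 + 6 days = Nov 24, 2009.
The hiring committee meets: Nov 24, 2009 + 10 days = Dec 4, 2009.
Both prerequisites met — the offer is extended (Dec 11, 2009), the hiring committee meets (Dec 4, 2009); the later is Dec 11, 2009.
The candidate's start date arrives: Dec 11, 2009 + 18 days = Dec 29, 2009.

Tuesday, December 29, 2009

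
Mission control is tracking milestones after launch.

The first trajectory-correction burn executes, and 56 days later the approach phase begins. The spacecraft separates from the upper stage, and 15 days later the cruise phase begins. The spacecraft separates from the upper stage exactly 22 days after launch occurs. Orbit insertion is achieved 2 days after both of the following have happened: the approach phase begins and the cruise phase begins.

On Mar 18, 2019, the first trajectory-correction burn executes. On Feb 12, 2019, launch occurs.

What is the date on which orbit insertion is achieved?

May 15, 2019

The first trajectory-correction burn executes: Mar 18, 2019.
The approach phase begins: Mar 18, 2019 + 56 days = May 13, 2019.
Launch occurs: Feb 12, 2019.
The spacecraft separates from the upper stage: Feb 12, 2019 + 22 days = Mar 6, 2019.
The cruise phase begins: Mar 6, 2019 + 15 days = Mar 21, 2019.
Both prerequisites met — the approach phase begins (May 13, 2019), the cruise phase begins (Mar 21, 2019); the later is May 13, 2019.
Orbit insertion is achieved: May 13, 2019 + 2 days = May 15, 2019.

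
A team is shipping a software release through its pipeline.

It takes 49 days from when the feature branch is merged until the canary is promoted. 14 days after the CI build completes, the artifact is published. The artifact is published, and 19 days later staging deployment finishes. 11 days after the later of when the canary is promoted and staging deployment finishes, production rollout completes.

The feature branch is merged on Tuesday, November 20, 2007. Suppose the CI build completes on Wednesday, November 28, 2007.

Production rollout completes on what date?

The feature branch is merged: Nov 20, 2007.
The canary is promoted: Nov 20, 2007 + 49 days = Jan 8, 2008.
The CI build completes: Nov 28, 2007.
The artifact is published: Nov 28, 2007 + 14 days = Dec 12, 2007.
Staging deployment finishes: Dec 12, 2007 + 19 days = Dec 31, 2007.
Both prerequisites met — the canary is promoted (Jan 8, 2008), staging deployment finishes (Dec 31, 2007); the later is Jan 8, 2008.
Production rollout completes: Jan 8, 2008 + 11 days = Jan 19, 2008.

Saturday, January 19, 2008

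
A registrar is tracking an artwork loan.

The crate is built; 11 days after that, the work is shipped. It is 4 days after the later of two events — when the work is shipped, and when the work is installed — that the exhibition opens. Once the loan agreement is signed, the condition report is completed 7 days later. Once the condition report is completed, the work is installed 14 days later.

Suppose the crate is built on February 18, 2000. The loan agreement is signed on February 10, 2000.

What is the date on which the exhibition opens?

March 6, 2000

The crate is built: Feb 18, 2000.
The work is shipped: Feb 18, 2000 + 11 days = Feb 29, 2000.
The loan agreement is signed: Feb 10, 2000.
The condition report is completed: Feb 10, 2000 + 7 days = Feb 17, 2000.
The work is installed: Feb 17, 2000 + 14 days = Mar 2, 2000.
Both prerequisites met — the work is shipped (Feb 29, 2000), the work is installed (Mar 2, 2000); the later is Mar 2, 2000.
The exhibition opens: Mar 2, 2000 + 4 days = Mar 6, 2000.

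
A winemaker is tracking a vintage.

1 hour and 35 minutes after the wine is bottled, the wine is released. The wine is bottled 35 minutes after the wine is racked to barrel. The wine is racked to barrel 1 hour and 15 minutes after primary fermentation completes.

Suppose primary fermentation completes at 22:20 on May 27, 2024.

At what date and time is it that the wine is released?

Primary fermentation completes: 22:20 May 27, 2024.
The wine is racked to barrel: 22:20 May 27, 2024 + 1h15m = 23:35 May 27, 2024.
The wine is bottled: 23:35 May 27, 2024 + 35m = 00:10 May 28, 2024.
The wine is released: 00:10 May 28, 2024 + 1h35m = 01:45 May 28, 2024.

01:45 on May 28, 2024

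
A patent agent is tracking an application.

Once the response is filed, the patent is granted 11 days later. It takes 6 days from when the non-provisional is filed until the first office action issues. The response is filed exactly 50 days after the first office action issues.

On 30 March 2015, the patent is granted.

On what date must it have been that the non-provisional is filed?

The patent is granted: Mar 30, 2015.
The response is filed: Mar 30, 2015 − 11 days = Mar 19, 2015.
The first office action issues: Mar 19, 2015 − 50 days = Jan 28, 2015.
The non-provisional is filed: Jan 28, 2015 − 6 days = Jan 22, 2015.

22 January 2015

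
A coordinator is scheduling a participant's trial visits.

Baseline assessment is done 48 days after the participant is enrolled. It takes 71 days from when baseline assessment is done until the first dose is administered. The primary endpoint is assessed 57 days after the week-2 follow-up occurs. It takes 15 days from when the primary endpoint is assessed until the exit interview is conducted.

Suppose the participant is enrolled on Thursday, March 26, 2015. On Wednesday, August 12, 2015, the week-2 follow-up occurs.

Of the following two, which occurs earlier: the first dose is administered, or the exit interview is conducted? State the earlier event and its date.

The first dose is administered — Thursday, July 23, 2015

The participant is enrolled: Mar 26, 2015.
Baseline assessment is done: Mar 26, 2015 + 48 days = May 13, 2015.
The first dose is administered: May 13, 2015 + 71 days = Jul 23, 2015.
The week-2 follow-up occurs: Aug 12, 2015.
The primary endpoint is assessed: Aug 12, 2015 + 57 days = Oct 8, 2015.
The exit interview is conducted: Oct 8, 2015 + 15 days = Oct 23, 2015.
Comparing: the first dose is administered on Jul 23, 2015 vs the exit interview is conducted on Oct 23, 2015. Earlier: the first dose is administered.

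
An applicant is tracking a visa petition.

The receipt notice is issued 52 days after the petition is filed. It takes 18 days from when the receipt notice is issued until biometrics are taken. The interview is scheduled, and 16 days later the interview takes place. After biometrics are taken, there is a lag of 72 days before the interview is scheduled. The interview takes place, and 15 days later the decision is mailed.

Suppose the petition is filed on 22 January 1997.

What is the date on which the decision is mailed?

The petition is filed: Jan 22, 1997.
The receipt notice is issued: Jan 22, 1997 + 52 days = Mar 15, 1997.
Biometrics are taken: Mar 15, 1997 + 18 days = Apr 2, 1997.
The interview is scheduled: Apr 2, 1997 + 72 days = Jun 13, 1997.
The interview takes place: Jun 13, 1997 + 16 days = Jun 29, 1997.
The decision is mailed: Jun 29, 1997 + 15 days = Jul 14, 1997.

14 July 1997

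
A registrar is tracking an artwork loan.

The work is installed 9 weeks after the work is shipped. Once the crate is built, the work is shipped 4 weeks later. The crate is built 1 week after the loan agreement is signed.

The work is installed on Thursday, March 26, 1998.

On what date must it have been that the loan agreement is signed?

The work is installed: Mar 26, 1998.
The work is shipped: Mar 26, 1998 − 9 weeks = Jan 22, 1998.
The crate is built: Jan 22, 1998 − 4 weeks = Dec 25, 1997.
The loan agreement is signed: Dec 25, 1997 − 1 week = Dec 18, 1997.

Thursday, December 18, 1997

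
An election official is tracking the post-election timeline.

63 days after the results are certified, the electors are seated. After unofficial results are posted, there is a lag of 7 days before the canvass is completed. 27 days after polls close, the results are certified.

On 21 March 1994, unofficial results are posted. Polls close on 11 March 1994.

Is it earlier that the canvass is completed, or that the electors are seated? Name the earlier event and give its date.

The canvass is completed — 28 March 1994

Unofficial results are posted: Mar 21, 1994.
The canvass is completed: Mar 21, 1994 + 7 days = Mar 28, 1994.
Polls close: Mar 11, 1994.
The results are certified: Mar 11, 1994 + 27 days = Apr 7, 1994.
The electors are seated: Apr 7, 1994 + 63 days = Jun 9, 1994.
Comparing: the canvass is completed on Mar 28, 1994 vs the electors are seated on Jun 9, 1994. Earlier: the canvass is completed.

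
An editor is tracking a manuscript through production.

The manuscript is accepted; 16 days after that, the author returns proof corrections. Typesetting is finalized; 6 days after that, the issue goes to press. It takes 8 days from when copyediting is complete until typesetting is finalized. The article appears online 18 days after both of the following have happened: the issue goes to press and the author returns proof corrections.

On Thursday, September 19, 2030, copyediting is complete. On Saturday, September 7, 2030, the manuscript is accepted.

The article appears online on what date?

Monday, October 21, 2030

Copyediting is complete: Sep 19, 2030.
Typesetting is finalized: Sep 19, 2030 + 8 days = Sep 27, 2030.
The issue goes to press: Sep 27, 2030 + 6 days = Oct 3, 2030.
The manuscript is accepted: Sep 7, 2030.
The author returns proof corrections: Sep 7, 2030 + 16 days = Sep 23, 2030.
Both prerequisites met — the issue goes to press (Oct 3, 2030), the author returns proof corrections (Sep 23, 2030); the later is Oct 3, 2030.
The article appears online: Oct 3, 2030 + 18 days = Oct 21, 2030.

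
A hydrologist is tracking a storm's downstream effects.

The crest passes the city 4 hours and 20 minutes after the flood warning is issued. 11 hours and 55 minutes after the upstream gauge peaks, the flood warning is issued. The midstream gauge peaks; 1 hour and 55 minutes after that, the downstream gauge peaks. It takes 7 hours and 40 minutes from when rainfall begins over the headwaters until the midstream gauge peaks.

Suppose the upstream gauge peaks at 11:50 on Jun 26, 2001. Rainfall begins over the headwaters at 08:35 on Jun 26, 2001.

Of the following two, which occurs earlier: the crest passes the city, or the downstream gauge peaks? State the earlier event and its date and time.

The upstream gauge peaks: 11:50 Jun 26, 2001.
The flood warning is issued: 11:50 Jun 26, 2001 + 11h55m = 23:45 Jun 26, 2001.
The crest passes the city: 23:45 Jun 26, 2001 + 4h20m = 04:05 Jun 27, 2001.
Rainfall begins over the headwaters: 08:35 Jun 26, 2001.
The midstream gauge peaks: 08:35 Jun 26, 2001 + 7h40m = 16:15 Jun 26, 2001.
The downstream gauge peaks: 16:15 Jun 26, 2001 + 1h55m = 18:10 Jun 26, 2001.
Comparing: the crest passes the city at 04:05 Jun 27, 2001 vs the downstream gauge peaks at 18:10 Jun 26, 2001. Earlier: the downstream gauge peaks.

The downstream gauge peaks — 18:10 on Jun 26, 2001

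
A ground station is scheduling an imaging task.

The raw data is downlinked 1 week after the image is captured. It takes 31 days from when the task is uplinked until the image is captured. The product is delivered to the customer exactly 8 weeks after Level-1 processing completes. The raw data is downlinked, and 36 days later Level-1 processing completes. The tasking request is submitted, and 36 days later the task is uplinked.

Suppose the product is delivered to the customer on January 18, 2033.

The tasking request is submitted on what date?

August 5, 2032

The product is delivered to the customer: Jan 18, 2033.
Level-1 processing completes: Jan 18, 2033 − 8 weeks = Nov 23, 2032.
The raw data is downlinked: Nov 23, 2032 − 36 days = Oct 18, 2032.
The image is captured: Oct 18, 2032 − 1 week = Oct 11, 2032.
The task is uplinked: Oct 11, 2032 − 31 days = Sep 10, 2032.
The tasking request is submitted: Sep 10, 2032 − 36 days = Aug 5, 2032.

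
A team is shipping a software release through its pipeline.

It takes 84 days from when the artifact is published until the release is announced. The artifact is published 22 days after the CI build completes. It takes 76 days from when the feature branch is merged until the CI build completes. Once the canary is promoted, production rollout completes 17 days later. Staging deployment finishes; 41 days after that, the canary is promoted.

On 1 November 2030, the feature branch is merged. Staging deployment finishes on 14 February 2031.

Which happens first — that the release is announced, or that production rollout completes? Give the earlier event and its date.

The feature branch is merged: Nov 1, 2030.
The CI build completes: Nov 1, 2030 + 76 days = Jan 16, 2031.
The artifact is published: Jan 16, 2031 + 22 days = Feb 7, 2031.
The release is announced: Feb 7, 2031 + 84 days = May 2, 2031.
Staging deployment finishes: Feb 14, 2031.
The canary is promoted: Feb 14, 2031 + 41 days = Mar 27, 2031.
Production rollout completes: Mar 27, 2031 + 17 days = Apr 13, 2031.
Comparing: the release is announced on May 2, 2031 vs production rollout completes on Apr 13, 2031. Earlier: production rollout completes.

Production rollout completes — 13 April 2031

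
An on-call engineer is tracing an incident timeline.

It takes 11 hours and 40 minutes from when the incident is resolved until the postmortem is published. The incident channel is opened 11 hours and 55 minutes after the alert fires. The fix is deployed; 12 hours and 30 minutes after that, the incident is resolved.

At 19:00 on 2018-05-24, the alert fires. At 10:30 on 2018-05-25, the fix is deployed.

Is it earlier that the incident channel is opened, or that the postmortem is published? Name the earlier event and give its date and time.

The incident channel is opened — 06:55 on 2018-05-25

The alert fires: 19:00 May 24, 2018.
The incident channel is opened: 19:00 May 24, 2018 + 11h55m = 06:55 May 25, 2018.
The fix is deployed: 10:30 May 25, 2018.
The incident is resolved: 10:30 May 25, 2018 + 12h30m = 23:00 May 25, 2018.
The postmortem is published: 23:00 May 25, 2018 + 11h40m = 10:40 May 26, 2018.
Comparing: the incident channel is opened at 06:55 May 25, 2018 vs the postmortem is published at 10:40 May 26, 2018. Earlier: the incident channel is opened.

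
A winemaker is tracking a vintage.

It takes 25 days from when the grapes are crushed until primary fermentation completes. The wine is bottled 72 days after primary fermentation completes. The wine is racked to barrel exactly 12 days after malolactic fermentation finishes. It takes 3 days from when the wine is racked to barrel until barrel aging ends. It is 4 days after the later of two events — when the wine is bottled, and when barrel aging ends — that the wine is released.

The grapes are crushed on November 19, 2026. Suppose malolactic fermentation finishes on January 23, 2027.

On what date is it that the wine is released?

The grapes are crushed: Nov 19, 2026.
Primary fermentation completes: Nov 19, 2026 + 25 days = Dec 14, 2026.
The wine is bottled: Dec 14, 2026 + 72 days = Feb 24, 2027.
Malolactic fermentation finishes: Jan 23, 2027.
The wine is racked to barrel: Jan 23, 2027 + 12 days = Feb 4, 2027.
Barrel aging ends: Feb 4, 2027 + 3 days = Feb 7, 2027.
Both prerequisites met — the wine is bottled (Feb 24, 2027), barrel aging ends (Feb 7, 2027); the later is Feb 24, 2027.
The wine is released: Feb 24, 2027 + 4 days = Feb 28, 2027.

February 28, 2027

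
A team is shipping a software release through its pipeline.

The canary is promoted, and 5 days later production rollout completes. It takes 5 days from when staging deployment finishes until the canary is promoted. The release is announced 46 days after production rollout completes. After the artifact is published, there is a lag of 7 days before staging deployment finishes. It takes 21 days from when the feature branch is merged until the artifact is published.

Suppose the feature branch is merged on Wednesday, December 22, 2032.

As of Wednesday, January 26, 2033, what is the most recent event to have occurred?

The canary is promoted

The feature branch is merged: Dec 22, 2032.
The artifact is published: Dec 22, 2032 + 21 days = Jan 12, 2033.
Staging deployment finishes: Jan 12, 2033 + 7 days = Jan 19, 2033.
The canary is promoted: Jan 19, 2033 + 5 days = Jan 24, 2033.
Production rollout completes: Jan 24, 2033 + 5 days = Jan 29, 2033.
The release is announced: Jan 29, 2033 + 46 days = Mar 16, 2033.
Jan 26, 2033 falls between when the canary is promoted (Jan 24, 2033) and when production rollout completes (Jan 29, 2033).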